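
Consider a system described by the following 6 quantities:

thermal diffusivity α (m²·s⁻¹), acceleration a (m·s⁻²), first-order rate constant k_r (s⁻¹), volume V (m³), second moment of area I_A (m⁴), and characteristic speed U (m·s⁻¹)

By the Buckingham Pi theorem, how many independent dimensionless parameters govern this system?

There are 6 variables and 2 base dimensions (L, T).
The dimension matrix has rank 2.
Independent dimensionless groups: 6 − 2 = 4.

4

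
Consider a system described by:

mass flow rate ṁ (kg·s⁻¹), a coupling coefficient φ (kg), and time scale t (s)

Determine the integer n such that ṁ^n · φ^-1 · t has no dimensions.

Balance the M exponent: (1)·n from ṁ, plus −(1) + (0) = -1 from the rest, must sum to zero.
n − 1 = 0, so n = 1.

1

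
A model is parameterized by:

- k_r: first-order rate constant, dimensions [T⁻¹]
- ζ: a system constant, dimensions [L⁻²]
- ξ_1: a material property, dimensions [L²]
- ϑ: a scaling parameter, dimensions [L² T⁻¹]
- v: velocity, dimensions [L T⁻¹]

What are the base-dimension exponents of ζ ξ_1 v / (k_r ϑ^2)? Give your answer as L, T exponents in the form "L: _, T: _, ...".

L: -3, T: 2

Collect each base-dimension exponent across the product:
  L: −(0) + (-2) + (2) − 2·(2) + (1) = -3
  T: −(-1) + (0) + (0) − 2·(-1) + (-1) = 2
So the dimensions are [L⁻³ T²].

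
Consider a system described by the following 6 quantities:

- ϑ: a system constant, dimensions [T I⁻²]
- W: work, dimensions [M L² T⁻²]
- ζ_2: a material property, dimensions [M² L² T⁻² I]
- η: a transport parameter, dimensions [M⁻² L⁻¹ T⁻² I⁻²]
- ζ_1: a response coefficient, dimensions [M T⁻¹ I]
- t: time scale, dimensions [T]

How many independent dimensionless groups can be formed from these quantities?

2

There are 6 variables and 4 base dimensions (M, L, T, I).
The dimension matrix has rank 4.
Independent dimensionless groups: 6 − 4 = 2.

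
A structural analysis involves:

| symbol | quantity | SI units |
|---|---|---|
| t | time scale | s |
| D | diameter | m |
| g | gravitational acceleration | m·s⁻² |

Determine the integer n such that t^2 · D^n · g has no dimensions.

Balance the L exponent: (1)·n from D, plus 2·(0) + (1) = 1 from the rest, must sum to zero.
n + 1 = 0, so n = -1.

-1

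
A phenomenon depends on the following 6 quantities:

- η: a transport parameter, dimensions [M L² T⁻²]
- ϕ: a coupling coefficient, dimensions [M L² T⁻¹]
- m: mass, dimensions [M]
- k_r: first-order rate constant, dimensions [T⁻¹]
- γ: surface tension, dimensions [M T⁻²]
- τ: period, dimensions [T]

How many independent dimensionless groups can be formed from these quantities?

There are 6 variables and 3 base dimensions (M, L, T).
The dimension matrix has rank 3.
Independent dimensionless groups: 6 − 3 = 3.

3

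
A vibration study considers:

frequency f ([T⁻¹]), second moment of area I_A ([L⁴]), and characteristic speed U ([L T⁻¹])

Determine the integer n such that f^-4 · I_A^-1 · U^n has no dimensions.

4

Balance the L exponent: (1)·n from U, plus −4·(0) − (4) = -4 from the rest, must sum to zero.
n − 4 = 0, so n = 4.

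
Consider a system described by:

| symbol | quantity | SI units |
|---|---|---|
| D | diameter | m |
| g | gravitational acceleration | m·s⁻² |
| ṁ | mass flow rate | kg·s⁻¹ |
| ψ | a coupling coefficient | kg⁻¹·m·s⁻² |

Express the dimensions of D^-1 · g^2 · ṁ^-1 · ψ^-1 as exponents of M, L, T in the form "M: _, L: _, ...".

Collect each base-dimension exponent across the product:
  M: −(0) + 2·(0) − (1) − (-1) = 0
  L: −(1) + 2·(1) − (0) − (1) = 0
  T: −(0) + 2·(-2) − (-1) − (-2) = -1
So the dimensions are [T⁻¹].

M: 0, L: 0, T: -1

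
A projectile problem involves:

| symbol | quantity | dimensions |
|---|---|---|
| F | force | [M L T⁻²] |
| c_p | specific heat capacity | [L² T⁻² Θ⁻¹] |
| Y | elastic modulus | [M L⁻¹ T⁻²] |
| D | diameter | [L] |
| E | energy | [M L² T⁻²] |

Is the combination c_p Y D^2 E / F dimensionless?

Sum the exponent of each base dimension across the product:
  M: −[F]_M + [c_p]_M + [Y]_M + 2·[D]_M + [E]_M = −(1) + (0) + (1) + 2·(0) + (1) = 1
  L: −[F]_L + [c_p]_L + [Y]_L + 2·[D]_L + [E]_L = −(1) + (2) + (-1) + 2·(1) + (2) = 4
  T: −[F]_T + [c_p]_T + [Y]_T + 2·[D]_T + [E]_T = −(-2) + (-2) + (-2) + 2·(0) + (-2) = -4
  Θ: −[F]_Θ + [c_p]_Θ + [Y]_Θ + 2·[D]_Θ + [E]_Θ = −(0) + (-1) + (0) + 2·(0) + (0) = -1
Net dimensions [M L⁴ T⁻⁴ Θ⁻¹] ≠ [1] — not dimensionless.

no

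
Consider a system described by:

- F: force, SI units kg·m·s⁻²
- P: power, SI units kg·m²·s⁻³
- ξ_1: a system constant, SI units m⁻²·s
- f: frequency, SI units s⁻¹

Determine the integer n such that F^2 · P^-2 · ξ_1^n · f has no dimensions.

Balance the L exponent: (-2)·n from ξ_1, plus 2·(1) − 2·(2) + (0) = -2 from the rest, must sum to zero.
-2n − 2 = 0, so n = -1.

-1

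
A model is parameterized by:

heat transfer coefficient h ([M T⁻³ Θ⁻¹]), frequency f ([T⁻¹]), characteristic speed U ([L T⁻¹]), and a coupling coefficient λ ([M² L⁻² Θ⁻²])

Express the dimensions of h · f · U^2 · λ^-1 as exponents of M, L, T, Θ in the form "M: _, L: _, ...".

Collect each base-dimension exponent across the product:
  M: (1) + (0) + 2·(0) − (2) = -1
  L: (0) + (0) + 2·(1) − (-2) = 4
  T: (-3) + (-1) + 2·(-1) − (0) = -6
  Θ: (-1) + (0) + 2·(0) − (-2) = 1
So the dimensions are [M⁻¹ L⁴ T⁻⁶ Θ].

M: -1, L: 4, T: -6, Θ: 1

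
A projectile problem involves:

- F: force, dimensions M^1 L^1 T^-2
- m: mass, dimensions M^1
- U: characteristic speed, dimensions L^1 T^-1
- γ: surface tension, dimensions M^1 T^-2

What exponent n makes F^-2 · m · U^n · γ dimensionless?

Balance the L exponent: (1)·n from U, plus −2·(1) + (0) + (0) = -2 from the rest, must sum to zero.
n − 2 = 0, so n = 2.

2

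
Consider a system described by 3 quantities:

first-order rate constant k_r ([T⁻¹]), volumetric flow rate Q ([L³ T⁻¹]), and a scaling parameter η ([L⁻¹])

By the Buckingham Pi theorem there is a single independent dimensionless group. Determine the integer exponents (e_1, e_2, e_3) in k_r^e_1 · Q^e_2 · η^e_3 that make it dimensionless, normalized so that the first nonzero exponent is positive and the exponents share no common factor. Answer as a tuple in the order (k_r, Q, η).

L: e_1·(0) + e_2·(3) + e_3·(-1) = 0
T: e_1·(-1) + e_2·(-1) + e_3·(0) = 0
Solving this homogeneous linear system for the smallest-integer solution (first nonzero entry positive) gives (1, -1, -3).

(1, -1, -3)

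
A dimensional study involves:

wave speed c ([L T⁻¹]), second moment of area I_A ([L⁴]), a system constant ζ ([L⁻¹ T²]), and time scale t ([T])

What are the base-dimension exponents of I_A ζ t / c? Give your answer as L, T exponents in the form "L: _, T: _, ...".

Collect each base-dimension exponent across the product:
  L: −(1) + (4) + (-1) + (0) = 2
  T: −(-1) + (0) + (2) + (1) = 4
So the dimensions are [L² T⁴].

L: 2, T: 4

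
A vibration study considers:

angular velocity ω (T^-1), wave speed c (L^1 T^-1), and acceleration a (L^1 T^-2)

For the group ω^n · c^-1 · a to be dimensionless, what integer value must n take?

-1

Balance the T exponent: (-1)·n from ω, plus −(-1) + (-2) = -1 from the rest, must sum to zero.
−n − 1 = 0, so n = -1.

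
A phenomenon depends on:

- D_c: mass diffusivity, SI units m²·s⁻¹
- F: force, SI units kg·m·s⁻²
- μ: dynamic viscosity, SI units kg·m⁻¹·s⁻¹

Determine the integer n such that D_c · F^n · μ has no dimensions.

-1

Balance the M exponent: (1)·n from F, plus (0) + (1) = 1 from the rest, must sum to zero.
n + 1 = 0, so n = -1.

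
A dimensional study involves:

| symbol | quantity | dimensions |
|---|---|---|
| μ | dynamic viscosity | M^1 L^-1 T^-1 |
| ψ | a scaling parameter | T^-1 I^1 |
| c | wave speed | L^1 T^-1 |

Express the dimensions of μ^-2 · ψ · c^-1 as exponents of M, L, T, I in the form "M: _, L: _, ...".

Collect each base-dimension exponent across the product:
  M: −2·(1) + (0) − (0) = -2
  L: −2·(-1) + (0) − (1) = 1
  T: −2·(-1) + (-1) − (-1) = 2
  I: −2·(0) + (1) − (0) = 1
So the dimensions are [M⁻² L T² I].

M: -2, L: 1, T: 2, I: 1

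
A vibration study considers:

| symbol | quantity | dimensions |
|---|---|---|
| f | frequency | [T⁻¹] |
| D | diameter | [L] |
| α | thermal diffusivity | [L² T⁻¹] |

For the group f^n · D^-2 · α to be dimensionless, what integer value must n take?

-1

Balance the T exponent: (-1)·n from f, plus −2·(0) + (-1) = -1 from the rest, must sum to zero.
−n − 1 = 0, so n = -1.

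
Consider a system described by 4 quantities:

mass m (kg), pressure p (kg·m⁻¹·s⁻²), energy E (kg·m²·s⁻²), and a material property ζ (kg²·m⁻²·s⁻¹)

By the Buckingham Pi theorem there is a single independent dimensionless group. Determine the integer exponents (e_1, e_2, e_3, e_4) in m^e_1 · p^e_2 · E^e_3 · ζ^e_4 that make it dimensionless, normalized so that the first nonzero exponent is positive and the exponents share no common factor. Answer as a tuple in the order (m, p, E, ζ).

M: e_1·(1) + e_2·(1) + e_3·(1) + e_4·(2) = 0
L: e_1·(0) + e_2·(-1) + e_3·(2) + e_4·(-2) = 0
T: e_1·(0) + e_2·(-2) + e_3·(-2) + e_4·(-1) = 0
Solving this homogeneous linear system for the smallest-integer solution (first nonzero entry positive) gives (3, 2, -1, -2).

(3, 2, -1, -2)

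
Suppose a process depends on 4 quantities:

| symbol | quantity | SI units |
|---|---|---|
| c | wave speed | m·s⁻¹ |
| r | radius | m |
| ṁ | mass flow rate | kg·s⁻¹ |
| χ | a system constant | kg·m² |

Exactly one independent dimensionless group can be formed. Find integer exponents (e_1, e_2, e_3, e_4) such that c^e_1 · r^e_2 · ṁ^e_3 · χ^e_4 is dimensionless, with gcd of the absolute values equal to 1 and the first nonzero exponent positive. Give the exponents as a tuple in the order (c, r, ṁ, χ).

(1, -3, -1, 1)

M: e_1·(0) + e_2·(0) + e_3·(1) + e_4·(1) = 0
L: e_1·(1) + e_2·(1) + e_3·(0) + e_4·(2) = 0
T: e_1·(-1) + e_2·(0) + e_3·(-1) + e_4·(0) = 0
Solving this homogeneous linear system for the smallest-integer solution (first nonzero entry positive) gives (1, -3, -1, 1).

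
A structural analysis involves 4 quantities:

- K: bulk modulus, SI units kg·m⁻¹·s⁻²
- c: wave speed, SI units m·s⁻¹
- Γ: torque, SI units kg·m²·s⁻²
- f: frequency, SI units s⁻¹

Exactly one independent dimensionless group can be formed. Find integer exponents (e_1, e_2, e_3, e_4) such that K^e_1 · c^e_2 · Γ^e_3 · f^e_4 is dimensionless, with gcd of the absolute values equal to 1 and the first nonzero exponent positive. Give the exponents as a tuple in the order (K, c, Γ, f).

M: e_1·(1) + e_2·(0) + e_3·(1) + e_4·(0) = 0
L: e_1·(-1) + e_2·(1) + e_3·(2) + e_4·(0) = 0
T: e_1·(-2) + e_2·(-1) + e_3·(-2) + e_4·(-1) = 0
Solving this homogeneous linear system for the smallest-integer solution (first nonzero entry positive) gives (1, 3, -1, -3).

(1, 3, -1, -3)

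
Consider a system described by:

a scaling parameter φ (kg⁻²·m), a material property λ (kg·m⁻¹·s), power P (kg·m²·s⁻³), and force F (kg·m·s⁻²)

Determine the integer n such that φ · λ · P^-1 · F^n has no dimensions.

Balance the M exponent: (1)·n from F, plus (-2) + (1) − (1) = -2 from the rest, must sum to zero.
n − 2 = 0, so n = 2.

2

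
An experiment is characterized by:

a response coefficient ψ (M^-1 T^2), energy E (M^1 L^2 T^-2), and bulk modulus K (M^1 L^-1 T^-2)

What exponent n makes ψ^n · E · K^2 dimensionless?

3

Balance the M exponent: (-1)·n from ψ, plus (1) + 2·(1) = 3 from the rest, must sum to zero.
−n + 3 = 0, so n = 3.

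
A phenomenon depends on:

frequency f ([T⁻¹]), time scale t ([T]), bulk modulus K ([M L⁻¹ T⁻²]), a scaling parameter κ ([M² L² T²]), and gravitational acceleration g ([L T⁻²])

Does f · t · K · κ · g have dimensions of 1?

no

Sum the exponent of each base dimension across the product:
  M: [f]_M + [t]_M + [K]_M + [κ]_M + [g]_M = (0) + (0) + (1) + (2) + (0) = 3
  L: [f]_L + [t]_L + [K]_L + [κ]_L + [g]_L = (0) + (0) + (-1) + (2) + (1) = 2
  T: [f]_T + [t]_T + [K]_T + [κ]_T + [g]_T = (-1) + (1) + (-2) + (2) + (-2) = -2
Net dimensions [M³ L² T⁻²] ≠ [1] — not dimensionless.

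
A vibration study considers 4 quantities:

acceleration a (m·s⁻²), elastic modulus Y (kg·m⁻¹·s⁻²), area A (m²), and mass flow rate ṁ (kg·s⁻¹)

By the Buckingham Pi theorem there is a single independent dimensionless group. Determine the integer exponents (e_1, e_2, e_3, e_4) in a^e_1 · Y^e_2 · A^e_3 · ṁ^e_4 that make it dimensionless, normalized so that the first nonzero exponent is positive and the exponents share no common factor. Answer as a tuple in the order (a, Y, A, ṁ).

(2, -4, -3, 4)

M: e_1·(0) + e_2·(1) + e_3·(0) + e_4·(1) = 0
L: e_1·(1) + e_2·(-1) + e_3·(2) + e_4·(0) = 0
T: e_1·(-2) + e_2·(-2) + e_3·(0) + e_4·(-1) = 0
Solving this homogeneous linear system for the smallest-integer solution (first nonzero entry positive) gives (2, -4, -3, 4).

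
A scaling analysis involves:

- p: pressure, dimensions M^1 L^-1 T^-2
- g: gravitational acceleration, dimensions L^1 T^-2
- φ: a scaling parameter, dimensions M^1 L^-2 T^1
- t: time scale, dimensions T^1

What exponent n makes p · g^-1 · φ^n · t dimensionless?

Balance the M exponent: (1)·n from φ, plus (1) − (0) + (0) = 1 from the rest, must sum to zero.
n + 1 = 0, so n = -1.

-1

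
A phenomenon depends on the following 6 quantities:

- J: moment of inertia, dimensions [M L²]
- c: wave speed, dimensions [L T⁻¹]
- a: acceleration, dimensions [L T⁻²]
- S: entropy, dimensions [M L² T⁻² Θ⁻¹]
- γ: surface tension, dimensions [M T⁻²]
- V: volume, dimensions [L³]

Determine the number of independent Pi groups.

There are 6 variables and 4 base dimensions (M, L, T, Θ).
The dimension matrix has rank 4.
Independent dimensionless groups: 6 − 4 = 2.

2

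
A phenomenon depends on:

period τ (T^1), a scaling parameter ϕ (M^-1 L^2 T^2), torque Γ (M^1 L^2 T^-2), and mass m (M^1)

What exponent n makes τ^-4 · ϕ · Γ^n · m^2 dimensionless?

Balance the M exponent: (1)·n from Γ, plus −4·(0) + (-1) + 2·(1) = 1 from the rest, must sum to zero.
n + 1 = 0, so n = -1.

-1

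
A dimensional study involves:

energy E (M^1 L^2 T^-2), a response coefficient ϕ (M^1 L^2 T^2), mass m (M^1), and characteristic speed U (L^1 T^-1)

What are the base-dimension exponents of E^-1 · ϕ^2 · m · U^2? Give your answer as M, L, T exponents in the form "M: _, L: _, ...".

M: 2, L: 4, T: 4

Collect each base-dimension exponent across the product:
  M: −(1) + 2·(1) + (1) + 2·(0) = 2
  L: −(2) + 2·(2) + (0) + 2·(1) = 4
  T: −(-2) + 2·(2) + (0) + 2·(-1) = 4
So the dimensions are [M² L⁴ T⁴].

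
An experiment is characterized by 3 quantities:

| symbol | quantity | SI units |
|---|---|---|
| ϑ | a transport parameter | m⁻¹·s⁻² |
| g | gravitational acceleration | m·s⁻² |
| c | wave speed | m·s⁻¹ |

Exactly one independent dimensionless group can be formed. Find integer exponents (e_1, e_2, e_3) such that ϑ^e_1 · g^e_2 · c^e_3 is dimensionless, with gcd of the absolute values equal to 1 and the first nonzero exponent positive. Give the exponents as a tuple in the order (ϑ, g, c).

L: e_1·(-1) + e_2·(1) + e_3·(1) = 0
T: e_1·(-2) + e_2·(-2) + e_3·(-1) = 0
Solving this homogeneous linear system for the smallest-integer solution (first nonzero entry positive) gives (1, -3, 4).

(1, -3, 4)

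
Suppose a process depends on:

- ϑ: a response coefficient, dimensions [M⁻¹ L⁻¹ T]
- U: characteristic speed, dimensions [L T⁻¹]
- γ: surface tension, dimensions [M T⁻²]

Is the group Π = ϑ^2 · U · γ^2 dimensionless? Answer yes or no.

Sum the exponent of each base dimension across the product:
  M: 2·[ϑ]_M + [U]_M + 2·[γ]_M = 2·(-1) + (0) + 2·(1) = 0
  L: 2·[ϑ]_L + [U]_L + 2·[γ]_L = 2·(-1) + (1) + 2·(0) = -1
  T: 2·[ϑ]_T + [U]_T + 2·[γ]_T = 2·(1) + (-1) + 2·(-2) = -3
Net dimensions [L⁻¹ T⁻³] ≠ [1] — not dimensionless.

no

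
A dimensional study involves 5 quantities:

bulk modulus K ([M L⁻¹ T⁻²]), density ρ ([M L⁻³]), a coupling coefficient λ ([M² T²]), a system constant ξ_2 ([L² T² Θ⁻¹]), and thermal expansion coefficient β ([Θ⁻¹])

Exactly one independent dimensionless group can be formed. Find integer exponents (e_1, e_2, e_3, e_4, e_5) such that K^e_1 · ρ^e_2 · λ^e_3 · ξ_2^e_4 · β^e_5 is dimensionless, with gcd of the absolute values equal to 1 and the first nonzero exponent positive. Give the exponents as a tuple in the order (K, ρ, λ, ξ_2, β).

(1, 1, -1, 2, -2)

M: e_1·(1) + e_2·(1) + e_3·(2) + e_4·(0) + e_5·(0) = 0
L: e_1·(-1) + e_2·(-3) + e_3·(0) + e_4·(2) + e_5·(0) = 0
T: e_1·(-2) + e_2·(0) + e_3·(2) + e_4·(2) + e_5·(0) = 0
Θ: e_1·(0) + e_2·(0) + e_3·(0) + e_4·(-1) + e_5·(-1) = 0
Solving this homogeneous linear system for the smallest-integer solution (first nonzero entry positive) gives (1, 1, -1, 2, -2).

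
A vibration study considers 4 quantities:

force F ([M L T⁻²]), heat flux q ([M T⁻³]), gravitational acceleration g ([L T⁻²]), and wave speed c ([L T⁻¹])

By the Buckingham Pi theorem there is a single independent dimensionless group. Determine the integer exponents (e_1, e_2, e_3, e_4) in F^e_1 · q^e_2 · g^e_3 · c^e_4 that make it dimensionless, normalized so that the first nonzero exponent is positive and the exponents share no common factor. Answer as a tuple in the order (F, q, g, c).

(1, -1, 2, -3)

M: e_1·(1) + e_2·(1) + e_3·(0) + e_4·(0) = 0
L: e_1·(1) + e_2·(0) + e_3·(1) + e_4·(1) = 0
T: e_1·(-2) + e_2·(-3) + e_3·(-2) + e_4·(-1) = 0
Solving this homogeneous linear system for the smallest-integer solution (first nonzero entry positive) gives (1, -1, 2, -3).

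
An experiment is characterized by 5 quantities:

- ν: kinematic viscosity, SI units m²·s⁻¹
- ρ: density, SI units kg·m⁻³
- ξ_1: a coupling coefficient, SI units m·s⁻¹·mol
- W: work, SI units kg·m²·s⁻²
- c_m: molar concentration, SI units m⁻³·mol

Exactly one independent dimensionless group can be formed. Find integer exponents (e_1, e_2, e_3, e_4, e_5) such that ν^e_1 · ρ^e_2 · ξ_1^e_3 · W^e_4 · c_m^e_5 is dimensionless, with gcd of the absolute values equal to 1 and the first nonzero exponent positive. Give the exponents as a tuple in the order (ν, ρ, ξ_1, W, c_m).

(3, 2, 1, -2, -1)

M: e_1·(0) + e_2·(1) + e_3·(0) + e_4·(1) + e_5·(0) = 0
L: e_1·(2) + e_2·(-3) + e_3·(1) + e_4·(2) + e_5·(-3) = 0
T: e_1·(-1) + e_2·(0) + e_3·(-1) + e_4·(-2) + e_5·(0) = 0
N: e_1·(0) + e_2·(0) + e_3·(1) + e_4·(0) + e_5·(1) = 0
Solving this homogeneous linear system for the smallest-integer solution (first nonzero entry positive) gives (3, 2, 1, -2, -1).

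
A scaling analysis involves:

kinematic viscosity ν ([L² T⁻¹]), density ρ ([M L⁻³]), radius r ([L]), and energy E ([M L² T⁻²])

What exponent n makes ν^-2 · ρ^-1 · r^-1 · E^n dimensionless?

1

Balance the M exponent: (1)·n from E, plus −2·(0) − (1) − (0) = -1 from the rest, must sum to zero.
n − 1 = 0, so n = 1.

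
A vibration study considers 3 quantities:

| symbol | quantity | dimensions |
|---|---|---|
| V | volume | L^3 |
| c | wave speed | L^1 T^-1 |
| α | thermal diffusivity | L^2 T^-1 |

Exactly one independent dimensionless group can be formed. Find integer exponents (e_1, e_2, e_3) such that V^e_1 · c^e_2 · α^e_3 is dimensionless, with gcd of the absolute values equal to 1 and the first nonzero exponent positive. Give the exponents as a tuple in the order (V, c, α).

(1, 3, -3)

L: e_1·(3) + e_2·(1) + e_3·(2) = 0
T: e_1·(0) + e_2·(-1) + e_3·(-1) = 0
Solving this homogeneous linear system for the smallest-integer solution (first nonzero entry positive) gives (1, 3, -3).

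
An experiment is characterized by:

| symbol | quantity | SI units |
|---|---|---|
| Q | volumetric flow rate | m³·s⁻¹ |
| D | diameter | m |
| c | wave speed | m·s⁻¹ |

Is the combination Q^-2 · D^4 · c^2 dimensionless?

Sum the exponent of each base dimension across the product:
  L: −2·[Q]_L + 4·[D]_L + 2·[c]_L = −2·(3) + 4·(1) + 2·(1) = 0
  T: −2·[Q]_T + 4·[D]_T + 2·[c]_T = −2·(-1) + 4·(0) + 2·(-1) = 0
All base exponents vanish — dimensionless.

yes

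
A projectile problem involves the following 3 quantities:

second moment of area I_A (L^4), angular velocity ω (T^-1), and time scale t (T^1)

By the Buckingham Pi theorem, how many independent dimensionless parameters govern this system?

There are 3 variables and 2 base dimensions (L, T).
The dimension matrix has rank 2.
Independent dimensionless groups: 3 − 2 = 1.

1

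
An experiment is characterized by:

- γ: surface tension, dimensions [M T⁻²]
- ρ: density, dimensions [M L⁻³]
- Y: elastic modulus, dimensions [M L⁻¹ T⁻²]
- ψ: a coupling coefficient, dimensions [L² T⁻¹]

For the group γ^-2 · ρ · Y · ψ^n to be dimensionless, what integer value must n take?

2

Balance the L exponent: (2)·n from ψ, plus −2·(0) + (-3) + (-1) = -4 from the rest, must sum to zero.
2n − 4 = 0, so n = 2.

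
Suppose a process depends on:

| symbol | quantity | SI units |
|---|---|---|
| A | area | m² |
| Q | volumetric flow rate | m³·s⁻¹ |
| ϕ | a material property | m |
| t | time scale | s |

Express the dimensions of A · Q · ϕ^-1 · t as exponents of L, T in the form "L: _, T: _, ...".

L: 4, T: 0

Collect each base-dimension exponent across the product:
  L: (2) + (3) − (1) + (0) = 4
  T: (0) + (-1) − (0) + (1) = 0
So the dimensions are [L⁴].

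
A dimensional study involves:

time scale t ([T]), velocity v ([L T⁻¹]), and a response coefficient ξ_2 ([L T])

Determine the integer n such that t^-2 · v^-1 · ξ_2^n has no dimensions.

Balance the L exponent: (1)·n from ξ_2, plus −2·(0) − (1) = -1 from the rest, must sum to zero.
n − 1 = 0, so n = 1.

1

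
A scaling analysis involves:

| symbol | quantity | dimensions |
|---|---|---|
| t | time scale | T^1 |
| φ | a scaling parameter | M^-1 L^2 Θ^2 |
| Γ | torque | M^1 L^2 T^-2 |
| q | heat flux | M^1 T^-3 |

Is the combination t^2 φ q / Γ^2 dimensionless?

Sum the exponent of each base dimension across the product:
  M: 2·[t]_M + [φ]_M − 2·[Γ]_M + [q]_M = 2·(0) + (-1) − 2·(1) + (1) = -2
  L: 2·[t]_L + [φ]_L − 2·[Γ]_L + [q]_L = 2·(0) + (2) − 2·(2) + (0) = -2
  T: 2·[t]_T + [φ]_T − 2·[Γ]_T + [q]_T = 2·(1) + (0) − 2·(-2) + (-3) = 3
  Θ: 2·[t]_Θ + [φ]_Θ − 2·[Γ]_Θ + [q]_Θ = 2·(0) + (2) − 2·(0) + (0) = 2
Net dimensions [M⁻² L⁻² T³ Θ²] ≠ [1] — not dimensionless.

no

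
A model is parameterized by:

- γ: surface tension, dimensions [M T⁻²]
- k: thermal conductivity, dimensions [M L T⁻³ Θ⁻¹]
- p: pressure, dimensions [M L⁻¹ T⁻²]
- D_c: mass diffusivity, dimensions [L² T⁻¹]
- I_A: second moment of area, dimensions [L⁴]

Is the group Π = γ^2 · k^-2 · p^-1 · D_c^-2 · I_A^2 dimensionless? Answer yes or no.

Sum the exponent of each base dimension across the product:
  M: 2·[γ]_M − 2·[k]_M − [p]_M − 2·[D_c]_M + 2·[I_A]_M = 2·(1) − 2·(1) − (1) − 2·(0) + 2·(0) = -1
  L: 2·[γ]_L − 2·[k]_L − [p]_L − 2·[D_c]_L + 2·[I_A]_L = 2·(0) − 2·(1) − (-1) − 2·(2) + 2·(4) = 3
  T: 2·[γ]_T − 2·[k]_T − [p]_T − 2·[D_c]_T + 2·[I_A]_T = 2·(-2) − 2·(-3) − (-2) − 2·(-1) + 2·(0) = 6
  Θ: 2·[γ]_Θ − 2·[k]_Θ − [p]_Θ − 2·[D_c]_Θ + 2·[I_A]_Θ = 2·(0) − 2·(-1) − (0) − 2·(0) + 2·(0) = 2
Net dimensions [M⁻¹ L³ T⁶ Θ²] ≠ [1] — not dimensionless.

no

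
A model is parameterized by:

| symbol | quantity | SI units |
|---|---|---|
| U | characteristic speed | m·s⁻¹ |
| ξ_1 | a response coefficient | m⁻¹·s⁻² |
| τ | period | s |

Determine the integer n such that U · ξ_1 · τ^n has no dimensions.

3

Balance the T exponent: (1)·n from τ, plus (-1) + (-2) = -3 from the rest, must sum to zero.
n − 3 = 0, so n = 3.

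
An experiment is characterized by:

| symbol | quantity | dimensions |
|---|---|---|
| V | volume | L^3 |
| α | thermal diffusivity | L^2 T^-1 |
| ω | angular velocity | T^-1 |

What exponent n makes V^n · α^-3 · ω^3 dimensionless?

2

Balance the L exponent: (3)·n from V, plus −3·(2) + 3·(0) = -6 from the rest, must sum to zero.
3n − 6 = 0, so n = 2.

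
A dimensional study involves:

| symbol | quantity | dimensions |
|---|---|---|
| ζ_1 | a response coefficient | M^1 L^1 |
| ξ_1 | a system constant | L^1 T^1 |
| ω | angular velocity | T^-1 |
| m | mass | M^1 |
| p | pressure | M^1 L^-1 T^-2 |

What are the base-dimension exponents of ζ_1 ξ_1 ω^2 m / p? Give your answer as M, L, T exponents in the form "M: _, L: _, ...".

M: 1, L: 3, T: 1

Collect each base-dimension exponent across the product:
  M: (1) + (0) + 2·(0) + (1) − (1) = 1
  L: (1) + (1) + 2·(0) + (0) − (-1) = 3
  T: (0) + (1) + 2·(-1) + (0) − (-2) = 1
So the dimensions are [M L³ T].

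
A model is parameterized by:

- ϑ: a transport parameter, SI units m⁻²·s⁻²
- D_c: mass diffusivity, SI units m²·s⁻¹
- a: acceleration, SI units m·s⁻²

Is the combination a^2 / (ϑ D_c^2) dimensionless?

Sum the exponent of each base dimension across the product:
  L: −[ϑ]_L − 2·[D_c]_L + 2·[a]_L = −(-2) − 2·(2) + 2·(1) = 0
  T: −[ϑ]_T − 2·[D_c]_T + 2·[a]_T = −(-2) − 2·(-1) + 2·(-2) = 0
All base exponents vanish — dimensionless.

yes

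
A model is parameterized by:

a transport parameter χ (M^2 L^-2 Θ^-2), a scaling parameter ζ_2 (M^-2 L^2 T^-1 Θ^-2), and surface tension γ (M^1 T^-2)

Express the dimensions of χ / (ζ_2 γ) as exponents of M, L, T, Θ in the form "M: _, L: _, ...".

M: 3, L: -4, T: 3, Θ: 0

Collect each base-dimension exponent across the product:
  M: (2) − (-2) − (1) = 3
  L: (-2) − (2) − (0) = -4
  T: (0) − (-1) − (-2) = 3
  Θ: (-2) − (-2) − (0) = 0
So the dimensions are [M³ L⁻⁴ T³].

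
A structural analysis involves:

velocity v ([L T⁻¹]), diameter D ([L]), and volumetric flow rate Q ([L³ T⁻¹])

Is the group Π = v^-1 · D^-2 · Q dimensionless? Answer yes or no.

Sum the exponent of each base dimension across the product:
  L: −[v]_L − 2·[D]_L + [Q]_L = −(1) − 2·(1) + (3) = 0
  T: −[v]_T − 2·[D]_T + [Q]_T = −(-1) − 2·(0) + (-1) = 0
All base exponents vanish — dimensionless.

yes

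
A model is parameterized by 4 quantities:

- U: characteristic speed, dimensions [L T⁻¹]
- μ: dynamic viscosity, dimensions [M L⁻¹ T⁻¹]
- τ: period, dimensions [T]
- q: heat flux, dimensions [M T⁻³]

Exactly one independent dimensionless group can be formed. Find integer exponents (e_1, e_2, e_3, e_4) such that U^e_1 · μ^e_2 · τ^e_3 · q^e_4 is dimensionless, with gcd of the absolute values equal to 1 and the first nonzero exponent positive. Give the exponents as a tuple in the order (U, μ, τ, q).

(1, 1, -1, -1)

M: e_1·(0) + e_2·(1) + e_3·(0) + e_4·(1) = 0
L: e_1·(1) + e_2·(-1) + e_3·(0) + e_4·(0) = 0
T: e_1·(-1) + e_2·(-1) + e_3·(1) + e_4·(-3) = 0
Solving this homogeneous linear system for the smallest-integer solution (first nonzero entry positive) gives (1, 1, -1, -1).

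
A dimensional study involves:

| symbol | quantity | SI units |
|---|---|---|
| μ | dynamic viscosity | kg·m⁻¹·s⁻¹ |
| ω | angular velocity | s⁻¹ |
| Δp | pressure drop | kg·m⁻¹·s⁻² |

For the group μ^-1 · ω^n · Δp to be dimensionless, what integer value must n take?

Balance the T exponent: (-1)·n from ω, plus −(-1) + (-2) = -1 from the rest, must sum to zero.
−n − 1 = 0, so n = -1.

-1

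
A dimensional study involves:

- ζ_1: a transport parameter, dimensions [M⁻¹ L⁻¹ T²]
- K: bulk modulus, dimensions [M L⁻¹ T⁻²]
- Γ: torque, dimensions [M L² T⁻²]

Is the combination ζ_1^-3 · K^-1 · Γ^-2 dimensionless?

yes

Sum the exponent of each base dimension across the product:
  M: −3·[ζ_1]_M − [K]_M − 2·[Γ]_M = −3·(-1) − (1) − 2·(1) = 0
  L: −3·[ζ_1]_L − [K]_L − 2·[Γ]_L = −3·(-1) − (-1) − 2·(2) = 0
  T: −3·[ζ_1]_T − [K]_T − 2·[Γ]_T = −3·(2) − (-2) − 2·(-2) = 0
All base exponents vanish — dimensionless.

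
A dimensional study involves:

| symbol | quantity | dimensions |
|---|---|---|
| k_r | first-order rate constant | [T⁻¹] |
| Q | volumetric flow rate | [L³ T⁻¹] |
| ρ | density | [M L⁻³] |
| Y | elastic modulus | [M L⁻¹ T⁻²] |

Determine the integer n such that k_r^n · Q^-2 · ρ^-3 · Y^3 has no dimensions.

Balance the T exponent: (-1)·n from k_r, plus −2·(-1) − 3·(0) + 3·(-2) = -4 from the rest, must sum to zero.
−n − 4 = 0, so n = -4.

-4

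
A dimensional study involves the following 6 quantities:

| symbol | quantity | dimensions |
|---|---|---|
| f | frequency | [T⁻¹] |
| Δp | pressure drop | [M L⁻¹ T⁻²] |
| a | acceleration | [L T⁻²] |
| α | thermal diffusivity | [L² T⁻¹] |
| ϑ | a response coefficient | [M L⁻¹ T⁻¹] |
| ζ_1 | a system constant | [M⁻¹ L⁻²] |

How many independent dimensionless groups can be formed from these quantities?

There are 6 variables and 3 base dimensions (M, L, T).
The dimension matrix has rank 3.
Independent dimensionless groups: 6 − 3 = 3.

3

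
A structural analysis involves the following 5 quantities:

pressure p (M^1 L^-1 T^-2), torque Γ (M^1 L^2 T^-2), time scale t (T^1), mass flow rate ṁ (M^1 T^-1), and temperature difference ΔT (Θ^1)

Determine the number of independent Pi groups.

There are 5 variables and 4 base dimensions (M, L, T, Θ).
The dimension matrix has rank 4.
Independent dimensionless groups: 5 − 4 = 1.

1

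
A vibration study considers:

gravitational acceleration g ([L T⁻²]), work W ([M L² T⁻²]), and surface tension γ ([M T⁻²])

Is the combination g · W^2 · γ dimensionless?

no

Sum the exponent of each base dimension across the product:
  M: [g]_M + 2·[W]_M + [γ]_M = (0) + 2·(1) + (1) = 3
  L: [g]_L + 2·[W]_L + [γ]_L = (1) + 2·(2) + (0) = 5
  T: [g]_T + 2·[W]_T + [γ]_T = (-2) + 2·(-2) + (-2) = -8
Net dimensions [M³ L⁵ T⁻⁸] ≠ [1] — not dimensionless.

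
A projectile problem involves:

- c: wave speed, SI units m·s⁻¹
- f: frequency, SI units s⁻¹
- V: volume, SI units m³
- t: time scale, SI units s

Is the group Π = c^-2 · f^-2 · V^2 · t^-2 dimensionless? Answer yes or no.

no

Sum the exponent of each base dimension across the product:
  L: −2·[c]_L − 2·[f]_L + 2·[V]_L − 2·[t]_L = −2·(1) − 2·(0) + 2·(3) − 2·(0) = 4
  T: −2·[c]_T − 2·[f]_T + 2·[V]_T − 2·[t]_T = −2·(-1) − 2·(-1) + 2·(0) − 2·(1) = 2
Net dimensions [L⁴ T²] ≠ [1] — not dimensionless.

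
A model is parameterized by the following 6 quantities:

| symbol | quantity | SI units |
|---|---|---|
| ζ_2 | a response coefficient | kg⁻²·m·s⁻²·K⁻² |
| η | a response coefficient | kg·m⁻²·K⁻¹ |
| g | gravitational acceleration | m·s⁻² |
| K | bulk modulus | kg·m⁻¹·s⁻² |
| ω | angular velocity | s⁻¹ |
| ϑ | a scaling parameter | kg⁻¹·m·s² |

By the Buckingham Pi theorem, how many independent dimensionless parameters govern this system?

2

There are 6 variables and 4 base dimensions (M, L, T, Θ).
The dimension matrix has rank 4.
Independent dimensionless groups: 6 − 4 = 2.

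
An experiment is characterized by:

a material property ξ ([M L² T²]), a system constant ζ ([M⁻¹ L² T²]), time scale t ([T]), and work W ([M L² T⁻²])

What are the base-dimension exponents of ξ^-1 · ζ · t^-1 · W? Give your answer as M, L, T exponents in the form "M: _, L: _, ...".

M: -1, L: 2, T: -3

Collect each base-dimension exponent across the product:
  M: −(1) + (-1) − (0) + (1) = -1
  L: −(2) + (2) − (0) + (2) = 2
  T: −(2) + (2) − (1) + (-2) = -3
So the dimensions are [M⁻¹ L² T⁻³].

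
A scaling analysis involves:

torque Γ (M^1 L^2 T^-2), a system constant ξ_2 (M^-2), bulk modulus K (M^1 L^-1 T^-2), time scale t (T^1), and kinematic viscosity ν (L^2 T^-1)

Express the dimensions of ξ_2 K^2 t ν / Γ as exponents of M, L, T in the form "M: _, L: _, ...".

Collect each base-dimension exponent across the product:
  M: −(1) + (-2) + 2·(1) + (0) + (0) = -1
  L: −(2) + (0) + 2·(-1) + (0) + (2) = -2
  T: −(-2) + (0) + 2·(-2) + (1) + (-1) = -2
So the dimensions are [M⁻¹ L⁻² T⁻²].

M: -1, L: -2, T: -2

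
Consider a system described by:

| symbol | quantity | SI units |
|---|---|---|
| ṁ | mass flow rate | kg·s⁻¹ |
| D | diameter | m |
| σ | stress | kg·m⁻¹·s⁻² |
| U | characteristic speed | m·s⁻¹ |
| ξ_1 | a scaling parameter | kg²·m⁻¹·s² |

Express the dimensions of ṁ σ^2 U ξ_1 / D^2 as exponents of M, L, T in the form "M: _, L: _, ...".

Collect each base-dimension exponent across the product:
  M: (1) − 2·(0) + 2·(1) + (0) + (2) = 5
  L: (0) − 2·(1) + 2·(-1) + (1) + (-1) = -4
  T: (-1) − 2·(0) + 2·(-2) + (-1) + (2) = -4
So the dimensions are [M⁵ L⁻⁴ T⁻⁴].

M: 5, L: -4, T: -4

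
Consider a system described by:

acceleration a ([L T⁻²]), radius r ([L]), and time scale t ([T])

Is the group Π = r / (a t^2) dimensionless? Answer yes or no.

Sum the exponent of each base dimension across the product:
  M: −[a]_M + [r]_M − 2·[t]_M = −(0) + (0) − 2·(0) = 0
  L: −[a]_L + [r]_L − 2·[t]_L = −(1) + (1) − 2·(0) = 0
  T: −[a]_T + [r]_T − 2·[t]_T = −(-2) + (0) − 2·(1) = 0
All base exponents vanish — dimensionless.

yes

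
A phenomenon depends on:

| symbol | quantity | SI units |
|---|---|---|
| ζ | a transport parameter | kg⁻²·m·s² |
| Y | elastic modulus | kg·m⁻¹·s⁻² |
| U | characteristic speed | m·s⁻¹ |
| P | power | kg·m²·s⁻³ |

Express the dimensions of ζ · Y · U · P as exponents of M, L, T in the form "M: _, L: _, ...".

Collect each base-dimension exponent across the product:
  M: (-2) + (1) + (0) + (1) = 0
  L: (1) + (-1) + (1) + (2) = 3
  T: (2) + (-2) + (-1) + (-3) = -4
So the dimensions are [L³ T⁻⁴].

M: 0, L: 3, T: -4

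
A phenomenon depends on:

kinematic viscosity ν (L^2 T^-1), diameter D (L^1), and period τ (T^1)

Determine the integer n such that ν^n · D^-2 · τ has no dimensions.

1

Balance the L exponent: (2)·n from ν, plus −2·(1) + (0) = -2 from the rest, must sum to zero.
2n − 2 = 0, so n = 1.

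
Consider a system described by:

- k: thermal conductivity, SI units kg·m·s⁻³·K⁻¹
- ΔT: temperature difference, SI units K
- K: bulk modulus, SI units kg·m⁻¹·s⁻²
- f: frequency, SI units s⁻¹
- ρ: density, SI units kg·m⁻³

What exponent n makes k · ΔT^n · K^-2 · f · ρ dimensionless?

1

Balance the Θ exponent: (1)·n from ΔT, plus (-1) − 2·(0) + (0) + (0) = -1 from the rest, must sum to zero.
n − 1 = 0, so n = 1.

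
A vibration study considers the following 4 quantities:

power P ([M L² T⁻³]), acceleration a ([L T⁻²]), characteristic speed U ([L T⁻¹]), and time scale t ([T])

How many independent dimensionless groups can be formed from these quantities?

There are 4 variables and 3 base dimensions (M, L, T).
The dimension matrix has rank 3.
Independent dimensionless groups: 4 − 3 = 1.

1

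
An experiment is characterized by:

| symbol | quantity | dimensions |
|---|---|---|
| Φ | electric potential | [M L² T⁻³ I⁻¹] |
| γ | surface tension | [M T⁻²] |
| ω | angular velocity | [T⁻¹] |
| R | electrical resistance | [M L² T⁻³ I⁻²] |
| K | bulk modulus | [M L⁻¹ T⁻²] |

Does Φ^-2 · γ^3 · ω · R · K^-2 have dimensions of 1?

Sum the exponent of each base dimension across the product:
  M: −2·[Φ]_M + 3·[γ]_M + [ω]_M + [R]_M − 2·[K]_M = −2·(1) + 3·(1) + (0) + (1) − 2·(1) = 0
  L: −2·[Φ]_L + 3·[γ]_L + [ω]_L + [R]_L − 2·[K]_L = −2·(2) + 3·(0) + (0) + (2) − 2·(-1) = 0
  T: −2·[Φ]_T + 3·[γ]_T + [ω]_T + [R]_T − 2·[K]_T = −2·(-3) + 3·(-2) + (-1) + (-3) − 2·(-2) = 0
  I: −2·[Φ]_I + 3·[γ]_I + [ω]_I + [R]_I − 2·[K]_I = −2·(-1) + 3·(0) + (0) + (-2) − 2·(0) = 0
All base exponents vanish — dimensionless.

yes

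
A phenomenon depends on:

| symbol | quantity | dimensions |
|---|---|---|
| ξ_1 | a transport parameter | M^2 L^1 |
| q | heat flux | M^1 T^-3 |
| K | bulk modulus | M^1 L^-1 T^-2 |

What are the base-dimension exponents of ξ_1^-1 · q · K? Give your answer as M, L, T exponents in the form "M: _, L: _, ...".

Collect each base-dimension exponent across the product:
  M: −(2) + (1) + (1) = 0
  L: −(1) + (0) + (-1) = -2
  T: −(0) + (-3) + (-2) = -5
So the dimensions are [L⁻² T⁻⁵].

M: 0, L: -2, T: -5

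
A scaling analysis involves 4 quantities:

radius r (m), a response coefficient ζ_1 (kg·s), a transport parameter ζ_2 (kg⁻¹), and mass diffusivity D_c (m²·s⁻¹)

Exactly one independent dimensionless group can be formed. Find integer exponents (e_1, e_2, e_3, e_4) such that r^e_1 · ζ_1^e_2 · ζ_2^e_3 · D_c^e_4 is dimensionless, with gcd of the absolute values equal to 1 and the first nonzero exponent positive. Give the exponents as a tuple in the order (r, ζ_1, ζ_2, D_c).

(2, -1, -1, -1)

M: e_1·(0) + e_2·(1) + e_3·(-1) + e_4·(0) = 0
L: e_1·(1) + e_2·(0) + e_3·(0) + e_4·(2) = 0
T: e_1·(0) + e_2·(1) + e_3·(0) + e_4·(-1) = 0
Solving this homogeneous linear system for the smallest-integer solution (first nonzero entry positive) gives (2, -1, -1, -1).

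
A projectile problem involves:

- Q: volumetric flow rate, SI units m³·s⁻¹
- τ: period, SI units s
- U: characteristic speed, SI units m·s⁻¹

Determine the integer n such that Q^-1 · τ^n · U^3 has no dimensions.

Balance the T exponent: (1)·n from τ, plus −(-1) + 3·(-1) = -2 from the rest, must sum to zero.
n − 2 = 0, so n = 2.

2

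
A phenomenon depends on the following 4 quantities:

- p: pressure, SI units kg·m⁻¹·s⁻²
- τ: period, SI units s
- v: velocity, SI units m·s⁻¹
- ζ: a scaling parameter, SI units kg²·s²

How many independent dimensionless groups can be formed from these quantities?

There are 4 variables and 3 base dimensions (M, L, T).
The dimension matrix has rank 3.
Independent dimensionless groups: 4 − 3 = 1.

1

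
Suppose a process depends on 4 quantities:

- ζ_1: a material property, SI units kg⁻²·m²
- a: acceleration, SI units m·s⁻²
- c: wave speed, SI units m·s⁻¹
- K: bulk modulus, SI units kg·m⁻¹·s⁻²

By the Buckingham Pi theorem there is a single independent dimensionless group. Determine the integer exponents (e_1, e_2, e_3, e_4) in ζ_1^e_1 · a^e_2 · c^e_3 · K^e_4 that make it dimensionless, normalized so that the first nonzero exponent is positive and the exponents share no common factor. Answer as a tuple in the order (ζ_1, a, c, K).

M: e_1·(-2) + e_2·(0) + e_3·(0) + e_4·(1) = 0
L: e_1·(2) + e_2·(1) + e_3·(1) + e_4·(-1) = 0
T: e_1·(0) + e_2·(-2) + e_3·(-1) + e_4·(-2) = 0
Solving this homogeneous linear system for the smallest-integer solution (first nonzero entry positive) gives (1, -4, 4, 2).

(1, -4, 4, 2)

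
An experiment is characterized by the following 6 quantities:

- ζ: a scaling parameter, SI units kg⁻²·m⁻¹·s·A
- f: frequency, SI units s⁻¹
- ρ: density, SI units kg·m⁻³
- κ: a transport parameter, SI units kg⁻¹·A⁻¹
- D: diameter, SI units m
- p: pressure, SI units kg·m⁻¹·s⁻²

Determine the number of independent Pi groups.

There are 6 variables and 4 base dimensions (M, L, T, I).
The dimension matrix has rank 4.
Independent dimensionless groups: 6 − 4 = 2.

2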